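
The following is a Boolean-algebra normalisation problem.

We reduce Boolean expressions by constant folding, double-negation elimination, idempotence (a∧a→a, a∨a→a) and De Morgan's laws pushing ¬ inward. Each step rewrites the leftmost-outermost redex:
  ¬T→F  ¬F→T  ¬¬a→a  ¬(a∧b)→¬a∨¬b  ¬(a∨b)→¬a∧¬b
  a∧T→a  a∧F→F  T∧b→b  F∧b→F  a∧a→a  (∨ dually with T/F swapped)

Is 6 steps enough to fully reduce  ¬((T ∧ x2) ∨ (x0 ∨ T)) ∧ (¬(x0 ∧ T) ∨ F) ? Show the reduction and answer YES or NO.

Answer: NO — after 6 steps the term is (¬x2 ∧ (¬x0 ∧ F)) ∧ (¬(x0 ∧ T) ∨ F), not yet normal

Working:
  start: ¬((T ∧ x2) ∨ (x0 ∨ T)) ∧ (¬(x0 ∧ T) ∨ F)
  step 1: (¬(T ∧ x2) ∧ ¬(x0 ∨ T)) ∧ (¬(x0 ∧ T) ∨ F)
  step 2: ((¬T ∨ ¬x2) ∧ ¬(x0 ∨ T)) ∧ (¬(x0 ∧ T) ∨ F)
  step 3: ((F ∨ ¬x2) ∧ ¬(x0 ∨ T)) ∧ (¬(x0 ∧ T) ∨ F)
  step 4: (¬x2 ∧ ¬(x0 ∨ T)) ∧ (¬(x0 ∧ T) ∨ F)
  step 5: (¬x2 ∧ (¬x0 ∧ ¬T)) ∧ (¬(x0 ∧ T) ∨ F)
  step 6: (¬x2 ∧ (¬x0 ∧ F)) ∧ (¬(x0 ∧ T) ∨ F)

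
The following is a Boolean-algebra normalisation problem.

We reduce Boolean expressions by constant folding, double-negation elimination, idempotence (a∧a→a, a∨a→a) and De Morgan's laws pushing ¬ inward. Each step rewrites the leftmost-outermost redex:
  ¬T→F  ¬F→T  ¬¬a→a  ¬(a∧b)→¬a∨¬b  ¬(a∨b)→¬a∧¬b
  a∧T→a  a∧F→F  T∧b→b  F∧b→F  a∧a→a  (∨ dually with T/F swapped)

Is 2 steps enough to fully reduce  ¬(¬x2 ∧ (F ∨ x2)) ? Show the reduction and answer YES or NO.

Answer: NO — after 2 steps the term is x2 ∨ ¬(F ∨ x2), not yet normal

Reduction:
  start: ¬(¬x2 ∧ (F ∨ x2))
  [1] ¬¬x2 ∨ ¬(F ∨ x2)
  [2] x2 ∨ ¬(F ∨ x2)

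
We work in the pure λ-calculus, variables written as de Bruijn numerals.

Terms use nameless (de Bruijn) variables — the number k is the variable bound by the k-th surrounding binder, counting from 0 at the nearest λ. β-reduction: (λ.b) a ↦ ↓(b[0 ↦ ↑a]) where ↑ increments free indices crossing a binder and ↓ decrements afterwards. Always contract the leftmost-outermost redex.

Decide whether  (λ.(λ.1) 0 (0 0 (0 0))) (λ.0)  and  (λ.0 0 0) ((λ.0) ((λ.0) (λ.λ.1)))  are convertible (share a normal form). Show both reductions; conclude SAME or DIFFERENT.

Answer: DIFFERENT — A ⇓ λ.0, B ⇓ λ.λ.1

Derivation:
Term A:
  start: (λ.(λ.1) 0 (0 0 (0 0))) (λ.0)
  →1  (λ.λ.0) (λ.0) ((λ.0) (λ.0) ((λ.0) (λ.0)))
  →2  (λ.0) ((λ.0) (λ.0) ((λ.0) (λ.0)))
  →3  (λ.0) (λ.0) ((λ.0) (λ.0))
  →4  (λ.0) ((λ.0) (λ.0))
  →5  (λ.0) (λ.0)
  →6  λ.0

Term B:
  start: (λ.0 0 0) ((λ.0) ((λ.0) (λ.λ.1)))
  →1  (λ.0) ((λ.0) (λ.λ.1)) ((λ.0) ((λ.0) (λ.λ.1))) ((λ.0) ((λ.0) (λ.λ.1)))
  →2  (λ.0) (λ.λ.1) ((λ.0) ((λ.0) (λ.λ.1))) ((λ.0) ((λ.0) (λ.λ.1)))
  →3  (λ.λ.1) ((λ.0) ((λ.0) (λ.λ.1))) ((λ.0) ((λ.0) (λ.λ.1)))
  →4  (λ.(λ.0) ((λ.0) (λ.λ.1))) ((λ.0) ((λ.0) (λ.λ.1)))
  →5  (λ.0) ((λ.0) (λ.λ.1))
  →6  (λ.0) (λ.λ.1)
  →7  λ.λ.1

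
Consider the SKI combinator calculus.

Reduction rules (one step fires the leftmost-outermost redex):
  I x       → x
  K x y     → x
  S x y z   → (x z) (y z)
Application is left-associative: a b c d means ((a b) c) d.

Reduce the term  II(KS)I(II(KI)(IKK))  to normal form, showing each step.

  start: II(KS)I(II(KI)(IKK))
  →1  I(KS)I(II(KI)(IKK))
  →2  KSI(II(KI)(IKK))
  →3  S(II(KI)(IKK))
  →4  S(I(KI)(IKK))
  →5  S(KI(IKK))
  →6  SI

Answer: normal form = SI  (in 6 steps)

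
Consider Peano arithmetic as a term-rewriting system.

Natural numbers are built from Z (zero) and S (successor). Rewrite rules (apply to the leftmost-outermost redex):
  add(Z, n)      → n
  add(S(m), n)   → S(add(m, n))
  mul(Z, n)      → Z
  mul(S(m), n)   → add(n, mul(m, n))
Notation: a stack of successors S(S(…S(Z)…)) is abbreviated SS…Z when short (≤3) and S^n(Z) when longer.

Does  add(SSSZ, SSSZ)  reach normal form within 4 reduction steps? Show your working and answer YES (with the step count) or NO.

Answer: YES — reaches normal form S^6(Z) in 4 ≤ 4 steps

Derivation:
  start: add(SSSZ, SSSZ)
  →1  S(add(SSZ, SSSZ))
  →2  S(S(add(SZ, SSSZ)))
  →3  S(S(S(add(Z, SSSZ))))
  →4  S^6(Z)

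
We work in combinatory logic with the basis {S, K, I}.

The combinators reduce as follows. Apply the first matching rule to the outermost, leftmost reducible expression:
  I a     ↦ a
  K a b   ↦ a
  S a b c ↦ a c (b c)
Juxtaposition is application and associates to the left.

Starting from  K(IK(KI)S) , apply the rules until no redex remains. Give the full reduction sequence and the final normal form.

  start: K(IK(KI)S)
  step 1: K(K(KI)S)
  step 2: K(KI)

Answer: normal form = K(KI)  (in 2 steps)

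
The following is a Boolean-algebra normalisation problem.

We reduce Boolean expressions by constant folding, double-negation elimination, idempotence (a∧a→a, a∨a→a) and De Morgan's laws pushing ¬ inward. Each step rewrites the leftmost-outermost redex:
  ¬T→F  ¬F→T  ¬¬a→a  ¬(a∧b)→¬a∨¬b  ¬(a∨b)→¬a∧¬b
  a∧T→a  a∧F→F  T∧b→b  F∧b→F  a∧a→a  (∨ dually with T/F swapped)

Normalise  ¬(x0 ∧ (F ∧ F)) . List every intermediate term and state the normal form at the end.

  start: ¬(x0 ∧ (F ∧ F))
  [1] ¬x0 ∨ ¬(F ∧ F)
  [2] ¬x0 ∨ (¬F ∨ ¬F)
  [3] ¬x0 ∨ ¬F
  [4] ¬x0 ∨ T
  [5] T

Answer: normal form = T  (in 5 steps)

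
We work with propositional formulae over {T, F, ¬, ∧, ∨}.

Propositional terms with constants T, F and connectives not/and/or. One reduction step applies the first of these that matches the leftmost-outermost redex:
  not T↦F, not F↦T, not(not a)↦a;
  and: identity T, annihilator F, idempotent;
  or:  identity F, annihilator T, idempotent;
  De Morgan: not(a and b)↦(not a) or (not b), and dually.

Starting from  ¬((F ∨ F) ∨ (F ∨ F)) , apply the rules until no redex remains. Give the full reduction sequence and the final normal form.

  start: ¬((F ∨ F) ∨ (F ∨ F))
  step 1: ¬(F ∨ F) ∧ ¬(F ∨ F)
  step 2: ¬(F ∨ F)
  step 3: ¬F ∧ ¬F
  step 4: ¬F
  step 5: T

Answer: normal form = T  (in 5 steps)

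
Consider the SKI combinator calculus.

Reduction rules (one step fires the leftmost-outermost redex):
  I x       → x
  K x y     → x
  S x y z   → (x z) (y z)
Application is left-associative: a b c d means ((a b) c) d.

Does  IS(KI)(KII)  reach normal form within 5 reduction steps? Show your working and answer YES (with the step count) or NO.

  start: IS(KI)(KII)
  step 1: S(KI)(KII)
  step 2: S(KI)I

Answer: YES — reaches normal form S(KI)I in 2 ≤ 5 steps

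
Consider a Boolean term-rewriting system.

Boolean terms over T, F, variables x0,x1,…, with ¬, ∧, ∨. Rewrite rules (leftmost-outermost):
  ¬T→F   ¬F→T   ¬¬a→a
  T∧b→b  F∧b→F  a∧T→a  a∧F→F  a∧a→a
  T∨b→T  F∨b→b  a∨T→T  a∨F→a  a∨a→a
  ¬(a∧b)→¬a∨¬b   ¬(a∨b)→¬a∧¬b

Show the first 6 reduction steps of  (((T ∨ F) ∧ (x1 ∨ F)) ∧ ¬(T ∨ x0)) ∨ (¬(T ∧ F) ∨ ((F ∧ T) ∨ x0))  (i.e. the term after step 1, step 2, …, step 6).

Answer: after 6 steps: (x1 ∧ F) ∨ (¬(T ∧ F) ∨ ((F ∧ T) ∨ x0))

Reduction:
  start: (((T ∨ F) ∧ (x1 ∨ F)) ∧ ¬(T ∨ x0)) ∨ (¬(T ∧ F) ∨ ((F ∧ T) ∨ x0))
  [1] ((T ∧ (x1 ∨ F)) ∧ ¬(T ∨ x0)) ∨ (¬(T ∧ F) ∨ ((F ∧ T) ∨ x0))
  [2] ((x1 ∨ F) ∧ ¬(T ∨ x0)) ∨ (¬(T ∧ F) ∨ ((F ∧ T) ∨ x0))
  [3] (x1 ∧ ¬(T ∨ x0)) ∨ (¬(T ∧ F) ∨ ((F ∧ T) ∨ x0))
  [4] (x1 ∧ (¬T ∧ ¬x0)) ∨ (¬(T ∧ F) ∨ ((F ∧ T) ∨ x0))
  [5] (x1 ∧ (F ∧ ¬x0)) ∨ (¬(T ∧ F) ∨ ((F ∧ T) ∨ x0))
  [6] (x1 ∧ F) ∨ (¬(T ∧ F) ∨ ((F ∧ T) ∨ x0))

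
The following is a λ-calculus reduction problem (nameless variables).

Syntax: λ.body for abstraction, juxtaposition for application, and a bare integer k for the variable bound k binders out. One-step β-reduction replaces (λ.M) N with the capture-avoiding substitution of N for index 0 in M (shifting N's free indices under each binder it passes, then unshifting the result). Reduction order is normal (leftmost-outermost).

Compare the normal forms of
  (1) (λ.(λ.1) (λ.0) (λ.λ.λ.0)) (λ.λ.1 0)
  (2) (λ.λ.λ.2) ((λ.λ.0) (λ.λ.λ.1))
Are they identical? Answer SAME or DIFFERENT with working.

Term A:
  start: (λ.(λ.1) (λ.0) (λ.λ.λ.0)) (λ.λ.1 0)
  →1  (λ.λ.λ.1 0) (λ.0) (λ.λ.λ.0)
  →2  (λ.λ.1 0) (λ.λ.λ.0)
  →3  λ.(λ.λ.λ.0) 0
  →4  λ.λ.λ.0

Term B:
  start: (λ.λ.λ.2) ((λ.λ.0) (λ.λ.λ.1))
  →1  λ.λ.(λ.λ.0) (λ.λ.λ.1)
  →2  λ.λ.λ.0

Answer: SAME — A ⇓ λ.λ.λ.0, B ⇓ λ.λ.λ.0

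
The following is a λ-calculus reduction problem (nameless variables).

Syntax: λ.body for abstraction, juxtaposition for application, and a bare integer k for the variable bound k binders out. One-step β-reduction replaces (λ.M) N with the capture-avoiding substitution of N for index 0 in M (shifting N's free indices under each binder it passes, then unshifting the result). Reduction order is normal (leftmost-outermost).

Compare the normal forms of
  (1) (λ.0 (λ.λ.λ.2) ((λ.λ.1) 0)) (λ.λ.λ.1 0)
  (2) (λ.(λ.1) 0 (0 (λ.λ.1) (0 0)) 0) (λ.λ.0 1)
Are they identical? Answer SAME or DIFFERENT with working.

Answer: DIFFERENT — A ⇓ λ.λ.λ.λ.1 0, B ⇓ λ.0 (λ.λ.λ.0 1)

Working:
Term A:
  start: (λ.0 (λ.λ.λ.2) ((λ.λ.1) 0)) (λ.λ.λ.1 0)
  step 1: (λ.λ.λ.1 0) (λ.λ.λ.2) ((λ.λ.1) (λ.λ.λ.1 0))
  step 2: (λ.λ.1 0) ((λ.λ.1) (λ.λ.λ.1 0))
  step 3: λ.(λ.λ.1) (λ.λ.λ.1 0) 0
  step 4: λ.(λ.λ.λ.λ.1 0) 0
  step 5: λ.λ.λ.λ.1 0

Term B:
  start: (λ.(λ.1) 0 (0 (λ.λ.1) (0 0)) 0) (λ.λ.0 1)
  step 1: (λ.λ.λ.0 1) (λ.λ.0 1) ((λ.λ.0 1) (λ.λ.1) ((λ.λ.0 1) (λ.λ.0 1))) (λ.λ.0 1)
  step 2: (λ.λ.0 1) ((λ.λ.0 1) (λ.λ.1) ((λ.λ.0 1) (λ.λ.0 1))) (λ.λ.0 1)
  step 3: (λ.0 ((λ.λ.0 1) (λ.λ.1) ((λ.λ.0 1) (λ.λ.0 1)))) (λ.λ.0 1)
  step 4: (λ.λ.0 1) ((λ.λ.0 1) (λ.λ.1) ((λ.λ.0 1) (λ.λ.0 1)))
  step 5: λ.0 ((λ.λ.0 1) (λ.λ.1) ((λ.λ.0 1) (λ.λ.0 1)))
  step 6: λ.0 ((λ.0 (λ.λ.1)) ((λ.λ.0 1) (λ.λ.0 1)))
  step 7: λ.0 ((λ.λ.0 1) (λ.λ.0 1) (λ.λ.1))
  step 8: λ.0 ((λ.0 (λ.λ.0 1)) (λ.λ.1))
  step 9: λ.0 ((λ.λ.1) (λ.λ.0 1))
  step 10: λ.0 (λ.λ.λ.0 1)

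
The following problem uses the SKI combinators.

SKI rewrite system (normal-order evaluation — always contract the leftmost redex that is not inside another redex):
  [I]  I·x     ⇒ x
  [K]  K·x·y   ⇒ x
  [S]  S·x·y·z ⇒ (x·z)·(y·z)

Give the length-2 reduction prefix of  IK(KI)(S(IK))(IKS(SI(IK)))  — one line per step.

  start: IK(KI)(S(IK))(IKS(SI(IK)))
  →1  K(KI)(S(IK))(IKS(SI(IK)))
  →2  KI(IKS(SI(IK)))

Answer: after 2 steps: KI(IKS(SI(IK)))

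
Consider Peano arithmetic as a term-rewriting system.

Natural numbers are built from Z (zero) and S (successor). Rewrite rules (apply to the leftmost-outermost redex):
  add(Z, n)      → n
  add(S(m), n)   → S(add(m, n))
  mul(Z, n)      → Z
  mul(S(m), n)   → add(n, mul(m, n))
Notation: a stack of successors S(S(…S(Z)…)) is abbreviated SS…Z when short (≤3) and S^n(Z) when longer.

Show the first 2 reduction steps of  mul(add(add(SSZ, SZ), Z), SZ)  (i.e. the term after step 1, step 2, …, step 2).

Answer: after 2 steps: mul(S(add(add(SZ, SZ), Z)), SZ)

Working:
  start: mul(add(add(SSZ, SZ), Z), SZ)
  →1  mul(add(S(add(SZ, SZ)), Z), SZ)
  →2  mul(S(add(add(SZ, SZ), Z)), SZ)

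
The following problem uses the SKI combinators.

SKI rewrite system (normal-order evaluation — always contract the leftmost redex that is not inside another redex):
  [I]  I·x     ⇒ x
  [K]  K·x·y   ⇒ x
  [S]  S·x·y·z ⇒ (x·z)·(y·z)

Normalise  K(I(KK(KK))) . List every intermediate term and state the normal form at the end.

  start: K(I(KK(KK)))
  →1  K(KK(KK))
  →2  KK

Answer: normal form = KK  (in 2 steps)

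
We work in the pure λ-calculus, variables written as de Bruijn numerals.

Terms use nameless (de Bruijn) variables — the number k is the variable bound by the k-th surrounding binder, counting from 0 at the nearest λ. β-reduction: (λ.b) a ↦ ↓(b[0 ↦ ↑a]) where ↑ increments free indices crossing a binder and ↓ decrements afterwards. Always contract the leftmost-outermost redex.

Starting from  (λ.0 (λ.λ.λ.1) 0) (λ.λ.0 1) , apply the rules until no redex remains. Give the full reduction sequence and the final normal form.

  start: (λ.0 (λ.λ.λ.1) 0) (λ.λ.0 1)
  →1  (λ.λ.0 1) (λ.λ.λ.1) (λ.λ.0 1)
  →2  (λ.0 (λ.λ.λ.1)) (λ.λ.0 1)
  →3  (λ.λ.0 1) (λ.λ.λ.1)
  →4  λ.0 (λ.λ.λ.1)

Answer: normal form = λ.0 (λ.λ.λ.1)  (in 4 steps)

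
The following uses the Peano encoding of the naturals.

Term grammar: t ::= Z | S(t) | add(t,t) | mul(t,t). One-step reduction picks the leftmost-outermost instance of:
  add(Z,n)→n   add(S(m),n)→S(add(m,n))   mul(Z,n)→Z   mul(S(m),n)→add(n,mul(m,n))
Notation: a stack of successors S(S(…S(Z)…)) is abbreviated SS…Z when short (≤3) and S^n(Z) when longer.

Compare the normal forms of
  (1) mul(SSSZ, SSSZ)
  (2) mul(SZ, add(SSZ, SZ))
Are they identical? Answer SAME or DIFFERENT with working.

Term A:
  start: mul(SSSZ, SSSZ)
  [1] add(SSSZ, mul(SSZ, SSSZ))
  [2] S(add(SSZ, mul(SSZ, SSSZ)))
  [3] S(S(add(SZ, mul(SSZ, SSSZ))))
  [4] S(S(S(add(Z, mul(SSZ, SSSZ)))))
  [5] S(S(S(mul(SSZ, SSSZ))))
  [6] S(S(S(add(SSSZ, mul(SZ, SSSZ)))))
  [7] S(S(S(S(add(SSZ, mul(SZ, SSSZ))))))
  [8] S(S(S(S(S(add(SZ, mul(SZ, SSSZ)))))))
  [9] S(S(S(S(S(S(add(Z, mul(SZ, SSSZ))))))))
  [10] S(S(S(S(S(S(mul(SZ, SSSZ)))))))
  [11] S(S(S(S(S(S(add(SSSZ, mul(Z, SSSZ))))))))
  [12] S(S(S(S(S(S(S(add(SSZ, mul(Z, SSSZ)))))))))
  [13] S(S(S(S(S(S(S(S(add(SZ, mul(Z, SSSZ))))))))))
  [14] S(S(S(S(S(S(S(S(S(add(Z, mul(Z, SSSZ)))))))))))
  [15] S(S(S(S(S(S(S(S(S(mul(Z, SSSZ))))))))))
  [16] S^9(Z)

Term B:
  start: mul(SZ, add(SSZ, SZ))
  [1] add(add(SSZ, SZ), mul(Z, add(SSZ, SZ)))
  [2] add(S(add(SZ, SZ)), mul(Z, add(SSZ, SZ)))
  [3] S(add(add(SZ, SZ), mul(Z, add(SSZ, SZ))))
  [4] S(add(S(add(Z, SZ)), mul(Z, add(SSZ, SZ))))
  [5] S(S(add(add(Z, SZ), mul(Z, add(SSZ, SZ)))))
  [6] S(S(add(SZ, mul(Z, add(SSZ, SZ)))))
  [7] S(S(S(add(Z, mul(Z, add(SSZ, SZ))))))
  [8] S(S(S(mul(Z, add(SSZ, SZ)))))
  [9] SSSZ

Answer: DIFFERENT — A ⇓ S^9(Z), B ⇓ SSSZ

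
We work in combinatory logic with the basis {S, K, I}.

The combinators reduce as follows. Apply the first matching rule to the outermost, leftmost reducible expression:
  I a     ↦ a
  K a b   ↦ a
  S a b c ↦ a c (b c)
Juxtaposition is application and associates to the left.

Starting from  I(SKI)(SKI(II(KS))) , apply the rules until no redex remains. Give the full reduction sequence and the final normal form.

Answer: normal form = KS  (in 7 steps)

Derivation:
  start: I(SKI)(SKI(II(KS)))
  →1  SKI(SKI(II(KS)))
  →2  K(SKI(II(KS)))(I(SKI(II(KS))))
  →3  SKI(II(KS))
  →4  K(II(KS))(I(II(KS)))
  →5  II(KS)
  →6  I(KS)
  →7  KS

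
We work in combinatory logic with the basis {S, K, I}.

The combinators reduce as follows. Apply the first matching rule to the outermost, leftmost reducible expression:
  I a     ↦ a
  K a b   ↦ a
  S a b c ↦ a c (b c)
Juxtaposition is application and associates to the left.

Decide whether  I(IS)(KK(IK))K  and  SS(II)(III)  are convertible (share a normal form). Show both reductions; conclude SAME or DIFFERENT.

Answer: DIFFERENT — A ⇓ SKK, B ⇓ SII

Reduction:
Term A:
  start: I(IS)(KK(IK))K
  [1] IS(KK(IK))K
  [2] S(KK(IK))K
  [3] SKK

Term B:
  start: SS(II)(III)
  [1] S(III)(II(III))
  [2] S(II)(II(III))
  [3] SI(II(III))
  [4] SI(I(III))
  [5] SI(III)
  [6] SI(II)
  [7] SII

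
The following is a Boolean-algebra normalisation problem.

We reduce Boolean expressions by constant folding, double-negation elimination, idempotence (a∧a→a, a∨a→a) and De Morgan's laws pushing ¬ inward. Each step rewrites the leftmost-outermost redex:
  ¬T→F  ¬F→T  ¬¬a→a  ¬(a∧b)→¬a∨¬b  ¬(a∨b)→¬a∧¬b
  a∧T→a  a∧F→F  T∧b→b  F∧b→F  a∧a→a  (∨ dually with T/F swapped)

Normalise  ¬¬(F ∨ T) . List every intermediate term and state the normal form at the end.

  start: ¬¬(F ∨ T)
  [1] F ∨ T
  [2] T

Answer: normal form = T  (in 2 steps)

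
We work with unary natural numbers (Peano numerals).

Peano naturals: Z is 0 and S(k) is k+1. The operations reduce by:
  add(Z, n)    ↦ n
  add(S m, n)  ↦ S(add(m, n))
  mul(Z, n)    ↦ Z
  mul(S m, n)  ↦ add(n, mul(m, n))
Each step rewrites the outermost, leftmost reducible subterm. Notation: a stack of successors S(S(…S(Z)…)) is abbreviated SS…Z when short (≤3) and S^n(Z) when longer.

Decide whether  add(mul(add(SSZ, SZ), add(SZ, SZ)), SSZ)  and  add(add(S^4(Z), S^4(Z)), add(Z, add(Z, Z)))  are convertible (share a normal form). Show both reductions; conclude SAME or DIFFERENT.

Answer: SAME — A ⇓ S^8(Z), B ⇓ S^8(Z)

Reduction:
Term A:
  start: add(mul(add(SSZ, SZ), add(SZ, SZ)), SSZ)
  step 1: add(mul(S(add(SZ, SZ)), add(SZ, SZ)), SSZ)
  step 2: add(add(add(SZ, SZ), mul(add(SZ, SZ), add(SZ, SZ))), SSZ)
  step 3: add(add(S(add(Z, SZ)), mul(add(SZ, SZ), add(SZ, SZ))), SSZ)
  step 4: add(S(add(add(Z, SZ), mul(add(SZ, SZ), add(SZ, SZ)))), SSZ)
  step 5: S(add(add(add(Z, SZ), mul(add(SZ, SZ), add(SZ, SZ))), SSZ))
  step 6: S(add(add(SZ, mul(add(SZ, SZ), add(SZ, SZ))), SSZ))
  step 7: S(add(S(add(Z, mul(add(SZ, SZ), add(SZ, SZ)))), SSZ))
  step 8: S(S(add(add(Z, mul(add(SZ, SZ), add(SZ, SZ))), SSZ)))
  step 9: S(S(add(mul(add(SZ, SZ), add(SZ, SZ)), SSZ)))
  step 10: S(S(add(mul(S(add(Z, SZ)), add(SZ, SZ)), SSZ)))
  step 11: S(S(add(add(add(SZ, SZ), mul(add(Z, SZ), add(SZ, SZ))), SSZ)))
  step 12: S(S(add(add(S(add(Z, SZ)), mul(add(Z, SZ), add(SZ, SZ))), SSZ)))
  step 13: S(S(add(S(add(add(Z, SZ), mul(add(Z, SZ), add(SZ, SZ)))), SSZ)))
  step 14: S(S(S(add(add(add(Z, SZ), mul(add(Z, SZ), add(SZ, SZ))), SSZ))))
  step 15: S(S(S(add(add(SZ, mul(add(Z, SZ), add(SZ, SZ))), SSZ))))
  step 16: S(S(S(add(S(add(Z, mul(add(Z, SZ), add(SZ, SZ)))), SSZ))))
  step 17: S(S(S(S(add(add(Z, mul(add(Z, SZ), add(SZ, SZ))), SSZ)))))
  step 18: S(S(S(S(add(mul(add(Z, SZ), add(SZ, SZ)), SSZ)))))
  step 19: S(S(S(S(add(mul(SZ, add(SZ, SZ)), SSZ)))))
  step 20: S(S(S(S(add(add(add(SZ, SZ), mul(Z, add(SZ, SZ))), SSZ)))))
  step 21: S(S(S(S(add(add(S(add(Z, SZ)), mul(Z, add(SZ, SZ))), SSZ)))))
  step 22: S(S(S(S(add(S(add(add(Z, SZ), mul(Z, add(SZ, SZ)))), SSZ)))))
  step 23: S(S(S(S(S(add(add(add(Z, SZ), mul(Z, add(SZ, SZ))), SSZ))))))
  step 24: S(S(S(S(S(add(add(SZ, mul(Z, add(SZ, SZ))), SSZ))))))
  step 25: S(S(S(S(S(add(S(add(Z, mul(Z, add(SZ, SZ)))), SSZ))))))
  step 26: S(S(S(S(S(S(add(add(Z, mul(Z, add(SZ, SZ))), SSZ)))))))
  step 27: S(S(S(S(S(S(add(mul(Z, add(SZ, SZ)), SSZ)))))))
  step 28: S(S(S(S(S(S(add(Z, SSZ)))))))
  step 29: S^8(Z)

Term B:
  start: add(add(S^4(Z), S^4(Z)), add(Z, add(Z, Z)))
  step 1: add(S(add(SSSZ, S^4(Z))), add(Z, add(Z, Z)))
  step 2: S(add(add(SSSZ, S^4(Z)), add(Z, add(Z, Z))))
  step 3: S(add(S(add(SSZ, S^4(Z))), add(Z, add(Z, Z))))
  step 4: S(S(add(add(SSZ, S^4(Z)), add(Z, add(Z, Z)))))
  step 5: S(S(add(S(add(SZ, S^4(Z))), add(Z, add(Z, Z)))))
  step 6: S(S(S(add(add(SZ, S^4(Z)), add(Z, add(Z, Z))))))
  step 7: S(S(S(add(S(add(Z, S^4(Z))), add(Z, add(Z, Z))))))
  step 8: S(S(S(S(add(add(Z, S^4(Z)), add(Z, add(Z, Z)))))))
  step 9: S(S(S(S(add(S^4(Z), add(Z, add(Z, Z)))))))
  step 10: S(S(S(S(S(add(SSSZ, add(Z, add(Z, Z))))))))
  step 11: S(S(S(S(S(S(add(SSZ, add(Z, add(Z, Z)))))))))
  step 12: S(S(S(S(S(S(S(add(SZ, add(Z, add(Z, Z))))))))))
  step 13: S(S(S(S(S(S(S(S(add(Z, add(Z, add(Z, Z)))))))))))
  step 14: S(S(S(S(S(S(S(S(add(Z, add(Z, Z))))))))))
  step 15: S(S(S(S(S(S(S(S(add(Z, Z)))))))))
  step 16: S^8(Z)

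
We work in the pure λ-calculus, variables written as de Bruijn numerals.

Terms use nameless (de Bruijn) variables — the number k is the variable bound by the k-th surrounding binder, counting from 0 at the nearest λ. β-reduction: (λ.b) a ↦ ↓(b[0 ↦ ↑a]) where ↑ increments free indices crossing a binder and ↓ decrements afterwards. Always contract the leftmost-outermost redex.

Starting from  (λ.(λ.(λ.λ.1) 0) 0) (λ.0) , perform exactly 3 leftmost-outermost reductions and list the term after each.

  start: (λ.(λ.(λ.λ.1) 0) 0) (λ.0)
  [1] (λ.(λ.λ.1) 0) (λ.0)
  [2] (λ.λ.1) (λ.0)
  [3] λ.λ.0

Answer: after 3 steps: λ.λ.0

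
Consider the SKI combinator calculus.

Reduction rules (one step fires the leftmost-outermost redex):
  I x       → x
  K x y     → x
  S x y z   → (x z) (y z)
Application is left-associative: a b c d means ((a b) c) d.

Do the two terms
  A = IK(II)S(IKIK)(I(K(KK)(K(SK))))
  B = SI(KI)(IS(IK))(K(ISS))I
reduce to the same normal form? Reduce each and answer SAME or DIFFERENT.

Answer: DIFFERENT — A ⇓ KK, B ⇓ SS

Working:
Term A:
  start: IK(II)S(IKIK)(I(K(KK)(K(SK))))
  [1] K(II)S(IKIK)(I(K(KK)(K(SK))))
  [2] II(IKIK)(I(K(KK)(K(SK))))
  [3] I(IKIK)(I(K(KK)(K(SK))))
  [4] IKIK(I(K(KK)(K(SK))))
  [5] KIK(I(K(KK)(K(SK))))
  [6] I(I(K(KK)(K(SK))))
  [7] I(K(KK)(K(SK)))
  [8] K(KK)(K(SK))
  [9] KK

Term B:
  start: SI(KI)(IS(IK))(K(ISS))I
  [1] I(IS(IK))(KI(IS(IK)))(K(ISS))I
  [2] IS(IK)(KI(IS(IK)))(K(ISS))I
  [3] S(IK)(KI(IS(IK)))(K(ISS))I
  [4] IK(K(ISS))(KI(IS(IK))(K(ISS)))I
  [5] K(K(ISS))(KI(IS(IK))(K(ISS)))I
  [6] K(ISS)I
  [7] ISS
  [8] SS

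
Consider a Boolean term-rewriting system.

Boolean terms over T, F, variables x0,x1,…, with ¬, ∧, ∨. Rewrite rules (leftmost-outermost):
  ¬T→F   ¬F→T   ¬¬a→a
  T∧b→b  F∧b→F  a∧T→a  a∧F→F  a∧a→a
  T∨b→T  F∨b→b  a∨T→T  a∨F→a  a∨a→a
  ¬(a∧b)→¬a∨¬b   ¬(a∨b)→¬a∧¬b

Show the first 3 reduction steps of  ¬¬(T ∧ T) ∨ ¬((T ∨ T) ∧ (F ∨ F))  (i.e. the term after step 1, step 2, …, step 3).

Answer: after 3 steps: T

Reduction:
  start: ¬¬(T ∧ T) ∨ ¬((T ∨ T) ∧ (F ∨ F))
  [1] (T ∧ T) ∨ ¬((T ∨ T) ∧ (F ∨ F))
  [2] T ∨ ¬((T ∨ T) ∧ (F ∨ F))
  [3] T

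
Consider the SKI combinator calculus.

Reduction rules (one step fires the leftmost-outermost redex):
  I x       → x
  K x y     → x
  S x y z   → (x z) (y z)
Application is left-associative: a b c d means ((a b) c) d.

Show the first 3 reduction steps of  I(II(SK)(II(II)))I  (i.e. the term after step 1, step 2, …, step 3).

Answer: after 3 steps: SK(II(II))I

Working:
  start: I(II(SK)(II(II)))I
  →1  II(SK)(II(II))I
  →2  I(SK)(II(II))I
  →3  SK(II(II))I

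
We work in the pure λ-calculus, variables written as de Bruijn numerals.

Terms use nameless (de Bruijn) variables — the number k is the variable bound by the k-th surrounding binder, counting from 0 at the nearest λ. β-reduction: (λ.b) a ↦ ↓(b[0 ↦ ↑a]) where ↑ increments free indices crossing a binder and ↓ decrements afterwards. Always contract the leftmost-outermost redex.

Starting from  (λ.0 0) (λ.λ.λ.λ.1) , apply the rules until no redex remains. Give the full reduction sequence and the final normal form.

  start: (λ.0 0) (λ.λ.λ.λ.1)
  →1  (λ.λ.λ.λ.1) (λ.λ.λ.λ.1)
  →2  λ.λ.λ.1

Answer: normal form = λ.λ.λ.1  (in 2 steps)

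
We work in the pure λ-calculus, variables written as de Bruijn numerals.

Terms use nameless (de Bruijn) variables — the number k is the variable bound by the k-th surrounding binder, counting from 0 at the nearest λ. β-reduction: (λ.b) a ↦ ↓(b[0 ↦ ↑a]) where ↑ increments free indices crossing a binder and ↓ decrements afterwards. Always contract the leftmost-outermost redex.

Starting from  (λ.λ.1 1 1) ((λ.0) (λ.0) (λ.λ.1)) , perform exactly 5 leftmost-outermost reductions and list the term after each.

Answer: after 5 steps: λ.(λ.0) (λ.0) (λ.λ.1)

Derivation:
  start: (λ.λ.1 1 1) ((λ.0) (λ.0) (λ.λ.1))
  →1  λ.(λ.0) (λ.0) (λ.λ.1) ((λ.0) (λ.0) (λ.λ.1)) ((λ.0) (λ.0) (λ.λ.1))
  →2  λ.(λ.0) (λ.λ.1) ((λ.0) (λ.0) (λ.λ.1)) ((λ.0) (λ.0) (λ.λ.1))
  →3  λ.(λ.λ.1) ((λ.0) (λ.0) (λ.λ.1)) ((λ.0) (λ.0) (λ.λ.1))
  →4  λ.(λ.(λ.0) (λ.0) (λ.λ.1)) ((λ.0) (λ.0) (λ.λ.1))
  →5  λ.(λ.0) (λ.0) (λ.λ.1)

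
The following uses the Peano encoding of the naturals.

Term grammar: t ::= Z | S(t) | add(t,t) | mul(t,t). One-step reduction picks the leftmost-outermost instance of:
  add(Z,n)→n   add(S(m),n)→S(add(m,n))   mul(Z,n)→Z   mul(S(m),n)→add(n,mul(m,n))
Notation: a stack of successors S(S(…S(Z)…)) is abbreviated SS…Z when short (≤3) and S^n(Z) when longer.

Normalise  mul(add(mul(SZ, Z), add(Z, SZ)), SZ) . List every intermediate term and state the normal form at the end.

Answer: normal form = SZ  (in 9 steps)

Reduction:
  start: mul(add(mul(SZ, Z), add(Z, SZ)), SZ)
  step 1: mul(add(add(Z, mul(Z, Z)), add(Z, SZ)), SZ)
  step 2: mul(add(mul(Z, Z), add(Z, SZ)), SZ)
  step 3: mul(add(Z, add(Z, SZ)), SZ)
  step 4: mul(add(Z, SZ), SZ)
  step 5: mul(SZ, SZ)
  step 6: add(SZ, mul(Z, SZ))
  step 7: S(add(Z, mul(Z, SZ)))
  step 8: S(mul(Z, SZ))
  step 9: SZ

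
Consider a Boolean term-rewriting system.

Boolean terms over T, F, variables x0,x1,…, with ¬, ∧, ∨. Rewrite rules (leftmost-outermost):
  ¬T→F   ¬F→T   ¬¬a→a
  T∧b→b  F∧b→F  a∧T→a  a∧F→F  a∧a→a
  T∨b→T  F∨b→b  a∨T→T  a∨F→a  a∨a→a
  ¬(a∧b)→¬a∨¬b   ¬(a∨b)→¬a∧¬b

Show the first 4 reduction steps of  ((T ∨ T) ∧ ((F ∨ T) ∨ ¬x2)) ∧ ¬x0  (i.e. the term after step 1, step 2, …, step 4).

  start: ((T ∨ T) ∧ ((F ∨ T) ∨ ¬x2)) ∧ ¬x0
  →1  (T ∧ ((F ∨ T) ∨ ¬x2)) ∧ ¬x0
  →2  ((F ∨ T) ∨ ¬x2) ∧ ¬x0
  →3  (T ∨ ¬x2) ∧ ¬x0
  →4  T ∧ ¬x0

Answer: after 4 steps: T ∧ ¬x0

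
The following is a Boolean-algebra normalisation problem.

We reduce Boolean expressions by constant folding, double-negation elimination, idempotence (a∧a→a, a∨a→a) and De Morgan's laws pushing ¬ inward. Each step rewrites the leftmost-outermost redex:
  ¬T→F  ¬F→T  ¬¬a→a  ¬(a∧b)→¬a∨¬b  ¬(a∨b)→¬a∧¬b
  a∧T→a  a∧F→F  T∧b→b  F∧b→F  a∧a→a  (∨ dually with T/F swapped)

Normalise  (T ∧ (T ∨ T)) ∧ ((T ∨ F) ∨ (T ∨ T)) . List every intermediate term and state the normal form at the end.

Answer: normal form = T  (in 5 steps)

Working:
  start: (T ∧ (T ∨ T)) ∧ ((T ∨ F) ∨ (T ∨ T))
  [1] (T ∨ T) ∧ ((T ∨ F) ∨ (T ∨ T))
  [2] T ∧ ((T ∨ F) ∨ (T ∨ T))
  [3] (T ∨ F) ∨ (T ∨ T)
  [4] T ∨ (T ∨ T)
  [5] T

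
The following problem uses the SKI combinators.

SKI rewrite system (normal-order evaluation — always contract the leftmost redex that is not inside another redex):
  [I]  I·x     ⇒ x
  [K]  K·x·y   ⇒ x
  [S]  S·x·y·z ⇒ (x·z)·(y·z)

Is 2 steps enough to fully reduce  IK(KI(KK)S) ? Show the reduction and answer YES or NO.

  start: IK(KI(KK)S)
  →1  K(KI(KK)S)
  →2  K(IS)

Answer: NO — after 2 steps the term is K(IS), not yet normal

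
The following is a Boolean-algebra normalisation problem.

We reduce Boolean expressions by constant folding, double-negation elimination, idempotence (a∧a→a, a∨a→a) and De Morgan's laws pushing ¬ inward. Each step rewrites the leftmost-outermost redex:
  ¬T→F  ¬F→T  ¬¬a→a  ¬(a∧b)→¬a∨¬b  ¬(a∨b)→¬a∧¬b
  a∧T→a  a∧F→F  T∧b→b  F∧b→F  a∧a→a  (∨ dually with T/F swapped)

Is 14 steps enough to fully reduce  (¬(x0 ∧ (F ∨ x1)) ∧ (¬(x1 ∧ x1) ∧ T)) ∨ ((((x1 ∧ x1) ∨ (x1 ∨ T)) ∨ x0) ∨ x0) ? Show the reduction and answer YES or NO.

  start: (¬(x0 ∧ (F ∨ x1)) ∧ (¬(x1 ∧ x1) ∧ T)) ∨ ((((x1 ∧ x1) ∨ (x1 ∨ T)) ∨ x0) ∨ x0)
  [1] ((¬x0 ∨ ¬(F ∨ x1)) ∧ (¬(x1 ∧ x1) ∧ T)) ∨ ((((x1 ∧ x1) ∨ (x1 ∨ T)) ∨ x0) ∨ x0)
  [2] ((¬x0 ∨ (¬F ∧ ¬x1)) ∧ (¬(x1 ∧ x1) ∧ T)) ∨ ((((x1 ∧ x1) ∨ (x1 ∨ T)) ∨ x0) ∨ x0)
  [3] ((¬x0 ∨ (T ∧ ¬x1)) ∧ (¬(x1 ∧ x1) ∧ T)) ∨ ((((x1 ∧ x1) ∨ (x1 ∨ T)) ∨ x0) ∨ x0)
  [4] ((¬x0 ∨ ¬x1) ∧ (¬(x1 ∧ x1) ∧ T)) ∨ ((((x1 ∧ x1) ∨ (x1 ∨ T)) ∨ x0) ∨ x0)
  [5] ((¬x0 ∨ ¬x1) ∧ ¬(x1 ∧ x1)) ∨ ((((x1 ∧ x1) ∨ (x1 ∨ T)) ∨ x0) ∨ x0)
  [6] ((¬x0 ∨ ¬x1) ∧ (¬x1 ∨ ¬x1)) ∨ ((((x1 ∧ x1) ∨ (x1 ∨ T)) ∨ x0) ∨ x0)
  [7] ((¬x0 ∨ ¬x1) ∧ ¬x1) ∨ ((((x1 ∧ x1) ∨ (x1 ∨ T)) ∨ x0) ∨ x0)
  [8] ((¬x0 ∨ ¬x1) ∧ ¬x1) ∨ (((x1 ∨ (x1 ∨ T)) ∨ x0) ∨ x0)
  [9] ((¬x0 ∨ ¬x1) ∧ ¬x1) ∨ (((x1 ∨ T) ∨ x0) ∨ x0)
  [10] ((¬x0 ∨ ¬x1) ∧ ¬x1) ∨ ((T ∨ x0) ∨ x0)
  [11] ((¬x0 ∨ ¬x1) ∧ ¬x1) ∨ (T ∨ x0)
  [12] ((¬x0 ∨ ¬x1) ∧ ¬x1) ∨ T
  [13] T

Answer: YES — reaches normal form T in 13 ≤ 14 steps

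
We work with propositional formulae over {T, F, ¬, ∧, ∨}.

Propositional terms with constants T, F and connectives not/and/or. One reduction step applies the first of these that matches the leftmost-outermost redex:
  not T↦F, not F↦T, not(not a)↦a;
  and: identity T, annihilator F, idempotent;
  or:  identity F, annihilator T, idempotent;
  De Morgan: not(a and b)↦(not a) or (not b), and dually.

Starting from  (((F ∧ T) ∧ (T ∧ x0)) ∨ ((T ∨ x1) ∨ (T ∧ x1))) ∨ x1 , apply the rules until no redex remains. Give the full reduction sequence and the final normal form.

  start: (((F ∧ T) ∧ (T ∧ x0)) ∨ ((T ∨ x1) ∨ (T ∧ x1))) ∨ x1
  step 1: ((F ∧ (T ∧ x0)) ∨ ((T ∨ x1) ∨ (T ∧ x1))) ∨ x1
  step 2: (F ∨ ((T ∨ x1) ∨ (T ∧ x1))) ∨ x1
  step 3: ((T ∨ x1) ∨ (T ∧ x1)) ∨ x1
  step 4: (T ∨ (T ∧ x1)) ∨ x1
  step 5: T ∨ x1
  step 6: T

Answer: normal form = T  (in 6 steps)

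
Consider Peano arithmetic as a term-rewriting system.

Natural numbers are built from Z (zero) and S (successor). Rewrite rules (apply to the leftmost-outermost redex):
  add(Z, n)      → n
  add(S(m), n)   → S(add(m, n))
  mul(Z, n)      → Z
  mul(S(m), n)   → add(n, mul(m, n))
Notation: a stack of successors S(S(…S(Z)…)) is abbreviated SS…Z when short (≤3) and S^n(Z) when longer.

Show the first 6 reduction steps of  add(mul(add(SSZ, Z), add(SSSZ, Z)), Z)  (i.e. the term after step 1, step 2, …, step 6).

Answer: after 6 steps: S(add(add(S(add(SZ, Z)), mul(add(SZ, Z), add(SSSZ, Z))), Z))

Derivation:
  start: add(mul(add(SSZ, Z), add(SSSZ, Z)), Z)
  →1  add(mul(S(add(SZ, Z)), add(SSSZ, Z)), Z)
  →2  add(add(add(SSSZ, Z), mul(add(SZ, Z), add(SSSZ, Z))), Z)
  →3  add(add(S(add(SSZ, Z)), mul(add(SZ, Z), add(SSSZ, Z))), Z)
  →4  add(S(add(add(SSZ, Z), mul(add(SZ, Z), add(SSSZ, Z)))), Z)
  →5  S(add(add(add(SSZ, Z), mul(add(SZ, Z), add(SSSZ, Z))), Z))
  →6  S(add(add(S(add(SZ, Z)), mul(add(SZ, Z), add(SSSZ, Z))), Z))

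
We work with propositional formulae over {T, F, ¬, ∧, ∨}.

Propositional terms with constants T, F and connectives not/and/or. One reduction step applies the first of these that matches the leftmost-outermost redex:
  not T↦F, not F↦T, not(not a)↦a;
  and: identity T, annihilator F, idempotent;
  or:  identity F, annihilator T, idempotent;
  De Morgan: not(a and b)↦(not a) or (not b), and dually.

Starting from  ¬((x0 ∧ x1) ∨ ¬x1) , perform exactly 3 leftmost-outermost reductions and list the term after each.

Answer: after 3 steps: (¬x0 ∨ ¬x1) ∧ x1

Derivation:
  start: ¬((x0 ∧ x1) ∨ ¬x1)
  [1] ¬(x0 ∧ x1) ∧ ¬¬x1
  [2] (¬x0 ∨ ¬x1) ∧ ¬¬x1
  [3] (¬x0 ∨ ¬x1) ∧ x1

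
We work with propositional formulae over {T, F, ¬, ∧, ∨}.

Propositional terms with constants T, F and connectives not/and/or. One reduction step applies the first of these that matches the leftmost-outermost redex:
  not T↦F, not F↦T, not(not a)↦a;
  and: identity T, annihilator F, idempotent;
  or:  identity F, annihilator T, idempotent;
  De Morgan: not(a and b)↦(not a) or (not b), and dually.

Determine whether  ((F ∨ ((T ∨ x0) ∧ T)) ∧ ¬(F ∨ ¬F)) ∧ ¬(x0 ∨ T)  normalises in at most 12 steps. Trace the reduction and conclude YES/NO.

  start: ((F ∨ ((T ∨ x0) ∧ T)) ∧ ¬(F ∨ ¬F)) ∧ ¬(x0 ∨ T)
  →1  (((T ∨ x0) ∧ T) ∧ ¬(F ∨ ¬F)) ∧ ¬(x0 ∨ T)
  →2  ((T ∨ x0) ∧ ¬(F ∨ ¬F)) ∧ ¬(x0 ∨ T)
  →3  (T ∧ ¬(F ∨ ¬F)) ∧ ¬(x0 ∨ T)
  →4  ¬(F ∨ ¬F) ∧ ¬(x0 ∨ T)
  →5  (¬F ∧ ¬¬F) ∧ ¬(x0 ∨ T)
  →6  (T ∧ ¬¬F) ∧ ¬(x0 ∨ T)
  →7  ¬¬F ∧ ¬(x0 ∨ T)
  →8  F ∧ ¬(x0 ∨ T)
  →9  F

Answer: YES — reaches normal form F in 9 ≤ 12 steps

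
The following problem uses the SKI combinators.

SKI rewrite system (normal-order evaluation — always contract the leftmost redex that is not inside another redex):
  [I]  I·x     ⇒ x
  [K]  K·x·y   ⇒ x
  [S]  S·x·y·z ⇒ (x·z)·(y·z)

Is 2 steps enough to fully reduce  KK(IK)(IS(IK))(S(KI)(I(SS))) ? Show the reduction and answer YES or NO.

  start: KK(IK)(IS(IK))(S(KI)(I(SS)))
  →1  K(IS(IK))(S(KI)(I(SS)))
  →2  IS(IK)

Answer: NO — after 2 steps the term is IS(IK), not yet normal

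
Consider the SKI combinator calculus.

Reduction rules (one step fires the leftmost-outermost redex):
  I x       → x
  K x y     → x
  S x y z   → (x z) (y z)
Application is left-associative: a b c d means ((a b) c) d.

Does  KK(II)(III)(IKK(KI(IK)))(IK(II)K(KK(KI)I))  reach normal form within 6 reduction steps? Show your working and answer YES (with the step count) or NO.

Answer: NO — after 6 steps the term is K(II)K(KK(KI)I), not yet normal

Derivation:
  start: KK(II)(III)(IKK(KI(IK)))(IK(II)K(KK(KI)I))
  →1  K(III)(IKK(KI(IK)))(IK(II)K(KK(KI)I))
  →2  III(IK(II)K(KK(KI)I))
  →3  II(IK(II)K(KK(KI)I))
  →4  I(IK(II)K(KK(KI)I))
  →5  IK(II)K(KK(KI)I)
  →6  K(II)K(KK(KI)I)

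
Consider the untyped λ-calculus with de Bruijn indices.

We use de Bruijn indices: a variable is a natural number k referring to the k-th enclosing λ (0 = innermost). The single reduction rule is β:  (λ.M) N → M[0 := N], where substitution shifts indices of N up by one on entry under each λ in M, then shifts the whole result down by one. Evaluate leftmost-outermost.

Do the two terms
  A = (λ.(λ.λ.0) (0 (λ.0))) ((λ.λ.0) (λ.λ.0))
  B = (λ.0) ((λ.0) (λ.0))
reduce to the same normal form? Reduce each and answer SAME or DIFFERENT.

Answer: SAME — A ⇓ λ.0, B ⇓ λ.0

Reduction:
Term A:
  start: (λ.(λ.λ.0) (0 (λ.0))) ((λ.λ.0) (λ.λ.0))
  step 1: (λ.λ.0) ((λ.λ.0) (λ.λ.0) (λ.0))
  step 2: λ.0

Term B:
  start: (λ.0) ((λ.0) (λ.0))
  step 1: (λ.0) (λ.0)
  step 2: λ.0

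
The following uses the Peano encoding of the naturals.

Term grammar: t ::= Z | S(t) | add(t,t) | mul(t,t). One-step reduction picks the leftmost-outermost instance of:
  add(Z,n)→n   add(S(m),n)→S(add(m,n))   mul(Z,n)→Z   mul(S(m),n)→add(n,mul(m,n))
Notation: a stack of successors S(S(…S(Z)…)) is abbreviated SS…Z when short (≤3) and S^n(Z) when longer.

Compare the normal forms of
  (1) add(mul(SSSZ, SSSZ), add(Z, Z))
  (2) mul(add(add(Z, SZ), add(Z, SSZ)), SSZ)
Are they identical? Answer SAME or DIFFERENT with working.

Answer: DIFFERENT — A ⇓ S^9(Z), B ⇓ S^6(Z)

Working:
Term A:
  start: add(mul(SSSZ, SSSZ), add(Z, Z))
  →1  add(add(SSSZ, mul(SSZ, SSSZ)), add(Z, Z))
  →2  add(S(add(SSZ, mul(SSZ, SSSZ))), add(Z, Z))
  →3  S(add(add(SSZ, mul(SSZ, SSSZ)), add(Z, Z)))
  →4  S(add(S(add(SZ, mul(SSZ, SSSZ))), add(Z, Z)))
  →5  S(S(add(add(SZ, mul(SSZ, SSSZ)), add(Z, Z))))
  →6  S(S(add(S(add(Z, mul(SSZ, SSSZ))), add(Z, Z))))
  →7  S(S(S(add(add(Z, mul(SSZ, SSSZ)), add(Z, Z)))))
  →8  S(S(S(add(mul(SSZ, SSSZ), add(Z, Z)))))
  →9  S(S(S(add(add(SSSZ, mul(SZ, SSSZ)), add(Z, Z)))))
  →10  S(S(S(add(S(add(SSZ, mul(SZ, SSSZ))), add(Z, Z)))))
  →11  S(S(S(S(add(add(SSZ, mul(SZ, SSSZ)), add(Z, Z))))))
  →12  S(S(S(S(add(S(add(SZ, mul(SZ, SSSZ))), add(Z, Z))))))
  →13  S(S(S(S(S(add(add(SZ, mul(SZ, SSSZ)), add(Z, Z)))))))
  →14  S(S(S(S(S(add(S(add(Z, mul(SZ, SSSZ))), add(Z, Z)))))))
  →15  S(S(S(S(S(S(add(add(Z, mul(SZ, SSSZ)), add(Z, Z))))))))
  →16  S(S(S(S(S(S(add(mul(SZ, SSSZ), add(Z, Z))))))))
  →17  S(S(S(S(S(S(add(add(SSSZ, mul(Z, SSSZ)), add(Z, Z))))))))
  →18  S(S(S(S(S(S(add(S(add(SSZ, mul(Z, SSSZ))), add(Z, Z))))))))
  →19  S(S(S(S(S(S(S(add(add(SSZ, mul(Z, SSSZ)), add(Z, Z)))))))))
  →20  S(S(S(S(S(S(S(add(S(add(SZ, mul(Z, SSSZ))), add(Z, Z)))))))))
  →21  S(S(S(S(S(S(S(S(add(add(SZ, mul(Z, SSSZ)), add(Z, Z))))))))))
  →22  S(S(S(S(S(S(S(S(add(S(add(Z, mul(Z, SSSZ))), add(Z, Z))))))))))
  →23  S(S(S(S(S(S(S(S(S(add(add(Z, mul(Z, SSSZ)), add(Z, Z)))))))))))
  →24  S(S(S(S(S(S(S(S(S(add(mul(Z, SSSZ), add(Z, Z)))))))))))
  →25  S(S(S(S(S(S(S(S(S(add(Z, add(Z, Z)))))))))))
  →26  S(S(S(S(S(S(S(S(S(add(Z, Z))))))))))
  →27  S^9(Z)

Term B:
  start: mul(add(add(Z, SZ), add(Z, SSZ)), SSZ)
  →1  mul(add(SZ, add(Z, SSZ)), SSZ)
  →2  mul(S(add(Z, add(Z, SSZ))), SSZ)
  →3  add(SSZ, mul(add(Z, add(Z, SSZ)), SSZ))
  →4  S(add(SZ, mul(add(Z, add(Z, SSZ)), SSZ)))
  →5  S(S(add(Z, mul(add(Z, add(Z, SSZ)), SSZ))))
  →6  S(S(mul(add(Z, add(Z, SSZ)), SSZ)))
  →7  S(S(mul(add(Z, SSZ), SSZ)))
  →8  S(S(mul(SSZ, SSZ)))
  →9  S(S(add(SSZ, mul(SZ, SSZ))))
  →10  S(S(S(add(SZ, mul(SZ, SSZ)))))
  →11  S(S(S(S(add(Z, mul(SZ, SSZ))))))
  →12  S(S(S(S(mul(SZ, SSZ)))))
  →13  S(S(S(S(add(SSZ, mul(Z, SSZ))))))
  →14  S(S(S(S(S(add(SZ, mul(Z, SSZ)))))))
  →15  S(S(S(S(S(S(add(Z, mul(Z, SSZ))))))))
  →16  S(S(S(S(S(S(mul(Z, SSZ)))))))
  →17  S^6(Z)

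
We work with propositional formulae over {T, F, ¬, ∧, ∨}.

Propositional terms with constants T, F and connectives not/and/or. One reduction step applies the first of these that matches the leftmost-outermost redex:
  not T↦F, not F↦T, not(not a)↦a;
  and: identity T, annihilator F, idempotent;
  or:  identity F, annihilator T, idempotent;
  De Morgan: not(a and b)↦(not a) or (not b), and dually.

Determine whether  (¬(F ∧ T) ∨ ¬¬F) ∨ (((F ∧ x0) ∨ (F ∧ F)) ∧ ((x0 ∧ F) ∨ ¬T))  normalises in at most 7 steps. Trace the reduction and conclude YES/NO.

Answer: YES — reaches normal form T in 5 ≤ 7 steps

Reduction:
  start: (¬(F ∧ T) ∨ ¬¬F) ∨ (((F ∧ x0) ∨ (F ∧ F)) ∧ ((x0 ∧ F) ∨ ¬T))
  step 1: ((¬F ∨ ¬T) ∨ ¬¬F) ∨ (((F ∧ x0) ∨ (F ∧ F)) ∧ ((x0 ∧ F) ∨ ¬T))
  step 2: ((T ∨ ¬T) ∨ ¬¬F) ∨ (((F ∧ x0) ∨ (F ∧ F)) ∧ ((x0 ∧ F) ∨ ¬T))
  step 3: (T ∨ ¬¬F) ∨ (((F ∧ x0) ∨ (F ∧ F)) ∧ ((x0 ∧ F) ∨ ¬T))
  step 4: T ∨ (((F ∧ x0) ∨ (F ∧ F)) ∧ ((x0 ∧ F) ∨ ¬T))
  step 5: T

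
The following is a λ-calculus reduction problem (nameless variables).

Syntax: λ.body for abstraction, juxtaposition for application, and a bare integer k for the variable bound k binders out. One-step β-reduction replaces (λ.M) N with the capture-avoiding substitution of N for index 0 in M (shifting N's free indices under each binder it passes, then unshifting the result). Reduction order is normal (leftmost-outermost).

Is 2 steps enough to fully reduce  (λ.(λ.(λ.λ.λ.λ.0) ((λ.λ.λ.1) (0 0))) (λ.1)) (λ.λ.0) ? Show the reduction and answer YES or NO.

Answer: NO — after 2 steps the term is (λ.λ.λ.λ.0) ((λ.λ.λ.1) ((λ.λ.λ.0) (λ.λ.λ.0))), not yet normal

Derivation:
  start: (λ.(λ.(λ.λ.λ.λ.0) ((λ.λ.λ.1) (0 0))) (λ.1)) (λ.λ.0)
  [1] (λ.(λ.λ.λ.λ.0) ((λ.λ.λ.1) (0 0))) (λ.λ.λ.0)
  [2] (λ.λ.λ.λ.0) ((λ.λ.λ.1) ((λ.λ.λ.0) (λ.λ.λ.0)))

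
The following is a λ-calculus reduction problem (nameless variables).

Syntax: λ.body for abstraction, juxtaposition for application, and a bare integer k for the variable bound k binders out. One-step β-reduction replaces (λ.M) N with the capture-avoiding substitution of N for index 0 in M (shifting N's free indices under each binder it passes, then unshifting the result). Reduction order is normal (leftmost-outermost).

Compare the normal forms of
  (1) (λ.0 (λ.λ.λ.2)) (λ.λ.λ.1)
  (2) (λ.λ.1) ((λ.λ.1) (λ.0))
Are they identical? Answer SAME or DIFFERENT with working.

Answer: DIFFERENT — A ⇓ λ.λ.1, B ⇓ λ.λ.λ.0

Derivation:
Term A:
  start: (λ.0 (λ.λ.λ.2)) (λ.λ.λ.1)
  step 1: (λ.λ.λ.1) (λ.λ.λ.2)
  step 2: λ.λ.1

Term B:
  start: (λ.λ.1) ((λ.λ.1) (λ.0))
  step 1: λ.(λ.λ.1) (λ.0)
  step 2: λ.λ.λ.0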